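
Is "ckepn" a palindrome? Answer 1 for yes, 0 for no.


Input: ckepn
Reversed: npekc
  Compare pos 0 ('c') with pos 4 ('n'): MISMATCH
  Compare pos 1 ('k') with pos 3 ('p'): MISMATCH
Result: not a palindrome

0


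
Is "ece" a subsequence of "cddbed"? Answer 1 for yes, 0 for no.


Check if "ece" is a subsequence of "cddbed"
Greedy scan:
  Position 0 ('c'): no match needed
  Position 1 ('d'): no match needed
  Position 2 ('d'): no match needed
  Position 3 ('b'): no match needed
  Position 4 ('e'): matches sub[0] = 'e'
  Position 5 ('d'): no match needed
Only matched 1/3 characters => not a subsequence

0


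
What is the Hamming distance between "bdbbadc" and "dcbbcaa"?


Comparing "bdbbadc" and "dcbbcaa" position by position:
  Position 0: 'b' vs 'd' => differ
  Position 1: 'd' vs 'c' => differ
  Position 2: 'b' vs 'b' => same
  Position 3: 'b' vs 'b' => same
  Position 4: 'a' vs 'c' => differ
  Position 5: 'd' vs 'a' => differ
  Position 6: 'c' vs 'a' => differ
Total differences (Hamming distance): 5

5


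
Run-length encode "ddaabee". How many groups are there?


Input: ddaabee
Scanning for consecutive runs:
  Group 1: 'd' x 2 (positions 0-1)
  Group 2: 'a' x 2 (positions 2-3)
  Group 3: 'b' x 1 (positions 4-4)
  Group 4: 'e' x 2 (positions 5-6)
Total groups: 4

4


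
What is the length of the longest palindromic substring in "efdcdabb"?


Input: "efdcdabb"
Checking substrings for palindromes:
  [2:5] "dcd" (len 3) => palindrome
  [6:8] "bb" (len 2) => palindrome
Longest palindromic substring: "dcd" with length 3

3


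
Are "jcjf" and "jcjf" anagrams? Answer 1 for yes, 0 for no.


Strings: "jcjf", "jcjf"
Sorted first:  cfjj
Sorted second: cfjj
Sorted forms match => anagrams

1


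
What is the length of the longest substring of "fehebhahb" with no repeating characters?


Input: "fehebhahb"
Sliding window (track last position of each char):
  Position 0 ('f'): window [0,0] length 1 -- new best
  Position 1 ('e'): window [0,1] length 2 -- new best
  Position 2 ('h'): window [0,2] length 3 -- new best
  Position 3 ('e'): repeat (last at 1), move window start to 2
  Position 3 ('e'): window [2,3] length 2
  Position 4 ('b'): window [2,4] length 3
  Position 5 ('h'): repeat (last at 2), move window start to 3
  Position 5 ('h'): window [3,5] length 3
  Position 6 ('a'): window [3,6] length 4 -- new best
  Position 7 ('h'): repeat (last at 5), move window start to 6
  Position 7 ('h'): window [6,7] length 2
  Position 8 ('b'): window [6,8] length 3
Longest substring with no repeats: "ebha" with length 4

4


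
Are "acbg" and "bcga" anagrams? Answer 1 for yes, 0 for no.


Strings: "acbg", "bcga"
Sorted first:  abcg
Sorted second: abcg
Sorted forms match => anagrams

1


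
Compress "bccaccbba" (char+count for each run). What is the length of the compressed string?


Input: bccaccbba
Runs:
  'b' x 1 => "b1"
  'c' x 2 => "c2"
  'a' x 1 => "a1"
  'c' x 2 => "c2"
  'b' x 2 => "b2"
  'a' x 1 => "a1"
Compressed: "b1c2a1c2b2a1"
Compressed length: 12

12


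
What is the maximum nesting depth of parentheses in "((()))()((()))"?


Input: "((()))()((()))"
Tracking depth:
  Position 0 '(': depth becomes 1
  Position 1 '(': depth becomes 2
  Position 2 '(': depth becomes 3
  Position 3 ')': depth becomes 2
  Position 4 ')': depth becomes 1
  Position 5 ')': depth becomes 0
  Position 6 '(': depth becomes 1
  Position 7 ')': depth becomes 0
  Position 8 '(': depth becomes 1
  Position 9 '(': depth becomes 2
  Position 10 '(': depth becomes 3
  Position 11 ')': depth becomes 2
  Position 12 ')': depth becomes 1
  Position 13 ')': depth becomes 0
Maximum depth reached: 3

3


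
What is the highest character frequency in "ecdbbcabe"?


Input: ecdbbcabe
Character counts:
  'a': 1
  'b': 3
  'c': 2
  'd': 1
  'e': 2
Maximum frequency: 3

3


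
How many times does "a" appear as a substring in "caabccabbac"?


Searching for "a" in "caabccabbac"
Scanning each position:
  Position 0: "c" => no
  Position 1: "a" => MATCH
  Position 2: "a" => MATCH
  Position 3: "b" => no
  Position 4: "c" => no
  Position 5: "c" => no
  Position 6: "a" => MATCH
  Position 7: "b" => no
  Position 8: "b" => no
  Position 9: "a" => MATCH
  Position 10: "c" => no
Total occurrences: 4

4


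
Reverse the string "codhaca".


Input: codhaca
Reading characters right to left:
  Position 6: 'a'
  Position 5: 'c'
  Position 4: 'a'
  Position 3: 'h'
  Position 2: 'd'
  Position 1: 'o'
  Position 0: 'c'
Reversed: acahdoc

acahdoc


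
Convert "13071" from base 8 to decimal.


Input: "13071" in base 8
Positional expansion:
  Digit '1' (value 1) x 8^4 = 4096
  Digit '3' (value 3) x 8^3 = 1536
  Digit '0' (value 0) x 8^2 = 0
  Digit '7' (value 7) x 8^1 = 56
  Digit '1' (value 1) x 8^0 = 1
Sum = 5689

5689


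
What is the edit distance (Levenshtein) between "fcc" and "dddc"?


Computing edit distance: "fcc" -> "dddc"
DP table:
           d    d    d    c
      0    1    2    3    4
  f   1    1    2    3    4
  c   2    2    2    3    3
  c   3    3    3    3    3
Edit distance = dp[3][4] = 3

3


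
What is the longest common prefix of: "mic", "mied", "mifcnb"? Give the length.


Words: mic, mied, mifcnb
  Position 0: all 'm' => match
  Position 1: all 'i' => match
  Position 2: ('c', 'e', 'f') => mismatch, stop
LCP = "mi" (length 2)

2


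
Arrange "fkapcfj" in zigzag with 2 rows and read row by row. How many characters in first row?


Zigzag "fkapcfj" into 2 rows:
Placing characters:
  'f' => row 0
  'k' => row 1
  'a' => row 0
  'p' => row 1
  'c' => row 0
  'f' => row 1
  'j' => row 0
Rows:
  Row 0: "facj"
  Row 1: "kpf"
First row length: 4

4


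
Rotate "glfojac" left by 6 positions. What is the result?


Input: "glfojac", rotate left by 6
First 6 characters: "glfoja"
Remaining characters: "c"
Concatenate remaining + first: "c" + "glfoja" = "cglfoja"

cglfoja


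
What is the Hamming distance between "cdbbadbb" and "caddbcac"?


Comparing "cdbbadbb" and "caddbcac" position by position:
  Position 0: 'c' vs 'c' => same
  Position 1: 'd' vs 'a' => differ
  Position 2: 'b' vs 'd' => differ
  Position 3: 'b' vs 'd' => differ
  Position 4: 'a' vs 'b' => differ
  Position 5: 'd' vs 'c' => differ
  Position 6: 'b' vs 'a' => differ
  Position 7: 'b' vs 'c' => differ
Total differences (Hamming distance): 7

7


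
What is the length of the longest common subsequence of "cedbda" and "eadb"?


LCS of "cedbda" and "eadb"
DP table:
           e    a    d    b
      0    0    0    0    0
  c   0    0    0    0    0
  e   0    1    1    1    1
  d   0    1    1    2    2
  b   0    1    1    2    3
  d   0    1    1    2    3
  a   0    1    2    2    3
LCS length = dp[6][4] = 3

3


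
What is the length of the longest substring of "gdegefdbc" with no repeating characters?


Input: "gdegefdbc"
Sliding window (track last position of each char):
  Position 0 ('g'): window [0,0] length 1 -- new best
  Position 1 ('d'): window [0,1] length 2 -- new best
  Position 2 ('e'): window [0,2] length 3 -- new best
  Position 3 ('g'): repeat (last at 0), move window start to 1
  Position 3 ('g'): window [1,3] length 3
  Position 4 ('e'): repeat (last at 2), move window start to 3
  Position 4 ('e'): window [3,4] length 2
  Position 5 ('f'): window [3,5] length 3
  Position 6 ('d'): window [3,6] length 4 -- new best
  Position 7 ('b'): window [3,7] length 5 -- new best
  Position 8 ('c'): window [3,8] length 6 -- new best
Longest substring with no repeats: "gefdbc" with length 6

6


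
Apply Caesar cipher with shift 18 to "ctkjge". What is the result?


Caesar cipher: shift "ctkjge" by 18
  'c' (pos 2) + 18 = pos 20 = 'u'
  't' (pos 19) + 18 = pos 11 = 'l'
  'k' (pos 10) + 18 = pos 2 = 'c'
  'j' (pos 9) + 18 = pos 1 = 'b'
  'g' (pos 6) + 18 = pos 24 = 'y'
  'e' (pos 4) + 18 = pos 22 = 'w'
Result: ulcbyw

ulcbyw


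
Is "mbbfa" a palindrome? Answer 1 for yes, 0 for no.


Input: mbbfa
Reversed: afbbm
  Compare pos 0 ('m') with pos 4 ('a'): MISMATCH
  Compare pos 1 ('b') with pos 3 ('f'): MISMATCH
Result: not a palindrome

0


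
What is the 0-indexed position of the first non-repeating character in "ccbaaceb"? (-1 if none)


Input: ccbaaceb
Character frequencies:
  'a': 2
  'b': 2
  'c': 3
  'e': 1
Scanning left to right for freq == 1:
  Position 0 ('c'): freq=3, skip
  Position 1 ('c'): freq=3, skip
  Position 2 ('b'): freq=2, skip
  Position 3 ('a'): freq=2, skip
  Position 4 ('a'): freq=2, skip
  Position 5 ('c'): freq=3, skip
  Position 6 ('e'): unique! => answer = 6

6


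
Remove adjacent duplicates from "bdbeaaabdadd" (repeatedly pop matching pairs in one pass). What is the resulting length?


Input: bdbeaaabdadd
Stack-based adjacent duplicate removal:
  Read 'b': push. Stack: b
  Read 'd': push. Stack: bd
  Read 'b': push. Stack: bdb
  Read 'e': push. Stack: bdbe
  Read 'a': push. Stack: bdbea
  Read 'a': matches stack top 'a' => pop. Stack: bdbe
  Read 'a': push. Stack: bdbea
  Read 'b': push. Stack: bdbeab
  Read 'd': push. Stack: bdbeabd
  Read 'a': push. Stack: bdbeabda
  Read 'd': push. Stack: bdbeabdad
  Read 'd': matches stack top 'd' => pop. Stack: bdbeabda
Final stack: "bdbeabda" (length 8)

8


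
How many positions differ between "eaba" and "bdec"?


Comparing "eaba" and "bdec" position by position:
  Position 0: 'e' vs 'b' => DIFFER
  Position 1: 'a' vs 'd' => DIFFER
  Position 2: 'b' vs 'e' => DIFFER
  Position 3: 'a' vs 'c' => DIFFER
Positions that differ: 4

4


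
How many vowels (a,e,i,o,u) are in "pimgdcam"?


Input: pimgdcam
Checking each character:
  'p' at position 0: consonant
  'i' at position 1: vowel (running total: 1)
  'm' at position 2: consonant
  'g' at position 3: consonant
  'd' at position 4: consonant
  'c' at position 5: consonant
  'a' at position 6: vowel (running total: 2)
  'm' at position 7: consonant
Total vowels: 2

2


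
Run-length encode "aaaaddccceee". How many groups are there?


Input: aaaaddccceee
Scanning for consecutive runs:
  Group 1: 'a' x 4 (positions 0-3)
  Group 2: 'd' x 2 (positions 4-5)
  Group 3: 'c' x 3 (positions 6-8)
  Group 4: 'e' x 3 (positions 9-11)
Total groups: 4

4


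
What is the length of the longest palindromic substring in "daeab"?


Input: "daeab"
Checking substrings for palindromes:
  [1:4] "aea" (len 3) => palindrome
Longest palindromic substring: "aea" with length 3

3


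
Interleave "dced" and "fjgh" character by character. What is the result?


Interleaving "dced" and "fjgh":
  Position 0: 'd' from first, 'f' from second => "df"
  Position 1: 'c' from first, 'j' from second => "cj"
  Position 2: 'e' from first, 'g' from second => "eg"
  Position 3: 'd' from first, 'h' from second => "dh"
Result: dfcjegdh

dfcjegdh


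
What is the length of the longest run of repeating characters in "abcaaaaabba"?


Input: "abcaaaaabba"
Scanning for longest run:
  Position 1 ('b'): new char, reset run to 1
  Position 2 ('c'): new char, reset run to 1
  Position 3 ('a'): new char, reset run to 1
  Position 4 ('a'): continues run of 'a', length=2
  Position 5 ('a'): continues run of 'a', length=3
  Position 6 ('a'): continues run of 'a', length=4
  Position 7 ('a'): continues run of 'a', length=5
  Position 8 ('b'): new char, reset run to 1
  Position 9 ('b'): continues run of 'b', length=2
  Position 10 ('a'): new char, reset run to 1
Longest run: 'a' with length 5

5


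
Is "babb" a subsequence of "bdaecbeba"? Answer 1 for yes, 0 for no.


Check if "babb" is a subsequence of "bdaecbeba"
Greedy scan:
  Position 0 ('b'): matches sub[0] = 'b'
  Position 1 ('d'): no match needed
  Position 2 ('a'): matches sub[1] = 'a'
  Position 3 ('e'): no match needed
  Position 4 ('c'): no match needed
  Position 5 ('b'): matches sub[2] = 'b'
  Position 6 ('e'): no match needed
  Position 7 ('b'): matches sub[3] = 'b'
  Position 8 ('a'): no match needed
All 4 characters matched => is a subsequence

1


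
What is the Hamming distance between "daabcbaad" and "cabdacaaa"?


Comparing "daabcbaad" and "cabdacaaa" position by position:
  Position 0: 'd' vs 'c' => differ
  Position 1: 'a' vs 'a' => same
  Position 2: 'a' vs 'b' => differ
  Position 3: 'b' vs 'd' => differ
  Position 4: 'c' vs 'a' => differ
  Position 5: 'b' vs 'c' => differ
  Position 6: 'a' vs 'a' => same
  Position 7: 'a' vs 'a' => same
  Position 8: 'd' vs 'a' => differ
Total differences (Hamming distance): 6

6


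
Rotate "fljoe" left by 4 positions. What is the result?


Input: "fljoe", rotate left by 4
First 4 characters: "fljo"
Remaining characters: "e"
Concatenate remaining + first: "e" + "fljo" = "efljo"

efljo


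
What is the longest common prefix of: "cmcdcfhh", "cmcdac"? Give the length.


Words: cmcdcfhh, cmcdac
  Position 0: all 'c' => match
  Position 1: all 'm' => match
  Position 2: all 'c' => match
  Position 3: all 'd' => match
  Position 4: ('c', 'a') => mismatch, stop
LCP = "cmcd" (length 4)

4


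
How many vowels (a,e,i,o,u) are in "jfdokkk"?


Input: jfdokkk
Checking each character:
  'j' at position 0: consonant
  'f' at position 1: consonant
  'd' at position 2: consonant
  'o' at position 3: vowel (running total: 1)
  'k' at position 4: consonant
  'k' at position 5: consonant
  'k' at position 6: consonant
Total vowels: 1

1


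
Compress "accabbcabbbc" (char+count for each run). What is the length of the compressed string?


Input: accabbcabbbc
Runs:
  'a' x 1 => "a1"
  'c' x 2 => "c2"
  'a' x 1 => "a1"
  'b' x 2 => "b2"
  'c' x 1 => "c1"
  'a' x 1 => "a1"
  'b' x 3 => "b3"
  'c' x 1 => "c1"
Compressed: "a1c2a1b2c1a1b3c1"
Compressed length: 16

16


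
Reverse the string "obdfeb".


Input: obdfeb
Reading characters right to left:
  Position 5: 'b'
  Position 4: 'e'
  Position 3: 'f'
  Position 2: 'd'
  Position 1: 'b'
  Position 0: 'o'
Reversed: befdbo

befdbo


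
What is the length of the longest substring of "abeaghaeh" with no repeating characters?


Input: "abeaghaeh"
Sliding window (track last position of each char):
  Position 0 ('a'): window [0,0] length 1 -- new best
  Position 1 ('b'): window [0,1] length 2 -- new best
  Position 2 ('e'): window [0,2] length 3 -- new best
  Position 3 ('a'): repeat (last at 0), move window start to 1
  Position 3 ('a'): window [1,3] length 3
  Position 4 ('g'): window [1,4] length 4 -- new best
  Position 5 ('h'): window [1,5] length 5 -- new best
  Position 6 ('a'): repeat (last at 3), move window start to 4
  Position 6 ('a'): window [4,6] length 3
  Position 7 ('e'): window [4,7] length 4
  Position 8 ('h'): repeat (last at 5), move window start to 6
  Position 8 ('h'): window [6,8] length 3
Longest substring with no repeats: "beagh" with length 5

5


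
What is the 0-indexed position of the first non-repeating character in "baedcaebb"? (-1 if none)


Input: baedcaebb
Character frequencies:
  'a': 2
  'b': 3
  'c': 1
  'd': 1
  'e': 2
Scanning left to right for freq == 1:
  Position 0 ('b'): freq=3, skip
  Position 1 ('a'): freq=2, skip
  Position 2 ('e'): freq=2, skip
  Position 3 ('d'): unique! => answer = 3

3


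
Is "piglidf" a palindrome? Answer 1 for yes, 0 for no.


Input: piglidf
Reversed: fdilgip
  Compare pos 0 ('p') with pos 6 ('f'): MISMATCH
  Compare pos 1 ('i') with pos 5 ('d'): MISMATCH
  Compare pos 2 ('g') with pos 4 ('i'): MISMATCH
Result: not a palindrome

0


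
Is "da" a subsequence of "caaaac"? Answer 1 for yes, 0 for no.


Check if "da" is a subsequence of "caaaac"
Greedy scan:
  Position 0 ('c'): no match needed
  Position 1 ('a'): no match needed
  Position 2 ('a'): no match needed
  Position 3 ('a'): no match needed
  Position 4 ('a'): no match needed
  Position 5 ('c'): no match needed
Only matched 0/2 characters => not a subsequence

0


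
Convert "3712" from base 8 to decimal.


Input: "3712" in base 8
Positional expansion:
  Digit '3' (value 3) x 8^3 = 1536
  Digit '7' (value 7) x 8^2 = 448
  Digit '1' (value 1) x 8^1 = 8
  Digit '2' (value 2) x 8^0 = 2
Sum = 1994

1994


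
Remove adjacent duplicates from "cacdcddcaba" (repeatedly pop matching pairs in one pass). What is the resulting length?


Input: cacdcddcaba
Stack-based adjacent duplicate removal:
  Read 'c': push. Stack: c
  Read 'a': push. Stack: ca
  Read 'c': push. Stack: cac
  Read 'd': push. Stack: cacd
  Read 'c': push. Stack: cacdc
  Read 'd': push. Stack: cacdcd
  Read 'd': matches stack top 'd' => pop. Stack: cacdc
  Read 'c': matches stack top 'c' => pop. Stack: cacd
  Read 'a': push. Stack: cacda
  Read 'b': push. Stack: cacdab
  Read 'a': push. Stack: cacdaba
Final stack: "cacdaba" (length 7)

7


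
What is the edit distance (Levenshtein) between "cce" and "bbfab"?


Computing edit distance: "cce" -> "bbfab"
DP table:
           b    b    f    a    b
      0    1    2    3    4    5
  c   1    1    2    3    4    5
  c   2    2    2    3    4    5
  e   3    3    3    3    4    5
Edit distance = dp[3][5] = 5

5


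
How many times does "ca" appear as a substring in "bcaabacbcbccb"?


Searching for "ca" in "bcaabacbcbccb"
Scanning each position:
  Position 0: "bc" => no
  Position 1: "ca" => MATCH
  Position 2: "aa" => no
  Position 3: "ab" => no
  Position 4: "ba" => no
  Position 5: "ac" => no
  Position 6: "cb" => no
  Position 7: "bc" => no
  Position 8: "cb" => no
  Position 9: "bc" => no
  Position 10: "cc" => no
  Position 11: "cb" => no
Total occurrences: 1

1


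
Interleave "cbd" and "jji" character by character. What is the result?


Interleaving "cbd" and "jji":
  Position 0: 'c' from first, 'j' from second => "cj"
  Position 1: 'b' from first, 'j' from second => "bj"
  Position 2: 'd' from first, 'i' from second => "di"
Result: cjbjdi

cjbjdi


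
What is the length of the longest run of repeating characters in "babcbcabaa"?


Input: "babcbcabaa"
Scanning for longest run:
  Position 1 ('a'): new char, reset run to 1
  Position 2 ('b'): new char, reset run to 1
  Position 3 ('c'): new char, reset run to 1
  Position 4 ('b'): new char, reset run to 1
  Position 5 ('c'): new char, reset run to 1
  Position 6 ('a'): new char, reset run to 1
  Position 7 ('b'): new char, reset run to 1
  Position 8 ('a'): new char, reset run to 1
  Position 9 ('a'): continues run of 'a', length=2
Longest run: 'a' with length 2

2


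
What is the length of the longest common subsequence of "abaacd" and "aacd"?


LCS of "abaacd" and "aacd"
DP table:
           a    a    c    d
      0    0    0    0    0
  a   0    1    1    1    1
  b   0    1    1    1    1
  a   0    1    2    2    2
  a   0    1    2    2    2
  c   0    1    2    3    3
  d   0    1    2    3    4
LCS length = dp[6][4] = 4

4


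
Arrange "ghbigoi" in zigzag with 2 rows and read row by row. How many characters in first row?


Zigzag "ghbigoi" into 2 rows:
Placing characters:
  'g' => row 0
  'h' => row 1
  'b' => row 0
  'i' => row 1
  'g' => row 0
  'o' => row 1
  'i' => row 0
Rows:
  Row 0: "gbgi"
  Row 1: "hio"
First row length: 4

4


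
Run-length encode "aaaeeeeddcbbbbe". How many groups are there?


Input: aaaeeeeddcbbbbe
Scanning for consecutive runs:
  Group 1: 'a' x 3 (positions 0-2)
  Group 2: 'e' x 4 (positions 3-6)
  Group 3: 'd' x 2 (positions 7-8)
  Group 4: 'c' x 1 (positions 9-9)
  Group 5: 'b' x 4 (positions 10-13)
  Group 6: 'e' x 1 (positions 14-14)
Total groups: 6

6


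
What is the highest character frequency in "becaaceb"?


Input: becaaceb
Character counts:
  'a': 2
  'b': 2
  'c': 2
  'e': 2
Maximum frequency: 2

2


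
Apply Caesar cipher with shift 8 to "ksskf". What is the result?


Caesar cipher: shift "ksskf" by 8
  'k' (pos 10) + 8 = pos 18 = 's'
  's' (pos 18) + 8 = pos 0 = 'a'
  's' (pos 18) + 8 = pos 0 = 'a'
  'k' (pos 10) + 8 = pos 18 = 's'
  'f' (pos 5) + 8 = pos 13 = 'n'
Result: saasn

saasn


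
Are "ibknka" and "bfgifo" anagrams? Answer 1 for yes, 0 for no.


Strings: "ibknka", "bfgifo"
Sorted first:  abikkn
Sorted second: bffgio
Differ at position 0: 'a' vs 'b' => not anagrams

0


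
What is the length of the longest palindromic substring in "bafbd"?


Input: "bafbd"
Checking substrings for palindromes:
  No multi-char palindromic substrings found
Longest palindromic substring: "b" with length 1

1


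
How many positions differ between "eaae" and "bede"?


Comparing "eaae" and "bede" position by position:
  Position 0: 'e' vs 'b' => DIFFER
  Position 1: 'a' vs 'e' => DIFFER
  Position 2: 'a' vs 'd' => DIFFER
  Position 3: 'e' vs 'e' => same
Positions that differ: 3

3


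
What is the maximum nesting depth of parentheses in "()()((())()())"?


Input: "()()((())()())"
Tracking depth:
  Position 0 '(': depth becomes 1
  Position 1 ')': depth becomes 0
  Position 2 '(': depth becomes 1
  Position 3 ')': depth becomes 0
  Position 4 '(': depth becomes 1
  Position 5 '(': depth becomes 2
  Position 6 '(': depth becomes 3
  Position 7 ')': depth becomes 2
  Position 8 ')': depth becomes 1
  Position 9 '(': depth becomes 2
  Position 10 ')': depth becomes 1
  Position 11 '(': depth becomes 2
  Position 12 ')': depth becomes 1
  Position 13 ')': depth becomes 0
Maximum depth reached: 3

3


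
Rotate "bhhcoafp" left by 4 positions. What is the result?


Input: "bhhcoafp", rotate left by 4
First 4 characters: "bhhc"
Remaining characters: "oafp"
Concatenate remaining + first: "oafp" + "bhhc" = "oafpbhhc"

oafpbhhc


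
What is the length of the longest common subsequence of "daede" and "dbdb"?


LCS of "daede" and "dbdb"
DP table:
           d    b    d    b
      0    0    0    0    0
  d   0    1    1    1    1
  a   0    1    1    1    1
  e   0    1    1    1    1
  d   0    1    1    2    2
  e   0    1    1    2    2
LCS length = dp[5][4] = 2

2


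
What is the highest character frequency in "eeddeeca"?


Input: eeddeeca
Character counts:
  'a': 1
  'c': 1
  'd': 2
  'e': 4
Maximum frequency: 4

4


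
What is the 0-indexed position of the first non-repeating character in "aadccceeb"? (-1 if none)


Input: aadccceeb
Character frequencies:
  'a': 2
  'b': 1
  'c': 3
  'd': 1
  'e': 2
Scanning left to right for freq == 1:
  Position 0 ('a'): freq=2, skip
  Position 1 ('a'): freq=2, skip
  Position 2 ('d'): unique! => answer = 2

2


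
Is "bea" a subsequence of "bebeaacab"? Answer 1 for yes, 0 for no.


Check if "bea" is a subsequence of "bebeaacab"
Greedy scan:
  Position 0 ('b'): matches sub[0] = 'b'
  Position 1 ('e'): matches sub[1] = 'e'
  Position 2 ('b'): no match needed
  Position 3 ('e'): no match needed
  Position 4 ('a'): matches sub[2] = 'a'
  Position 5 ('a'): no match needed
  Position 6 ('c'): no match needed
  Position 7 ('a'): no match needed
  Position 8 ('b'): no match needed
All 3 characters matched => is a subsequence

1


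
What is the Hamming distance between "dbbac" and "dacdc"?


Comparing "dbbac" and "dacdc" position by position:
  Position 0: 'd' vs 'd' => same
  Position 1: 'b' vs 'a' => differ
  Position 2: 'b' vs 'c' => differ
  Position 3: 'a' vs 'd' => differ
  Position 4: 'c' vs 'c' => same
Total differences (Hamming distance): 3

3


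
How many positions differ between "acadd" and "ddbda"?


Comparing "acadd" and "ddbda" position by position:
  Position 0: 'a' vs 'd' => DIFFER
  Position 1: 'c' vs 'd' => DIFFER
  Position 2: 'a' vs 'b' => DIFFER
  Position 3: 'd' vs 'd' => same
  Position 4: 'd' vs 'a' => DIFFER
Positions that differ: 4

4


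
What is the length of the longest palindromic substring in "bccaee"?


Input: "bccaee"
Checking substrings for palindromes:
  [1:3] "cc" (len 2) => palindrome
  [4:6] "ee" (len 2) => palindrome
Longest palindromic substring: "cc" with length 2

2


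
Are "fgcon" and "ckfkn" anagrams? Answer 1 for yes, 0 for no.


Strings: "fgcon", "ckfkn"
Sorted first:  cfgno
Sorted second: cfkkn
Differ at position 2: 'g' vs 'k' => not anagrams

0


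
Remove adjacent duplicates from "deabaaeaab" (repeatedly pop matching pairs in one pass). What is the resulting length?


Input: deabaaeaab
Stack-based adjacent duplicate removal:
  Read 'd': push. Stack: d
  Read 'e': push. Stack: de
  Read 'a': push. Stack: dea
  Read 'b': push. Stack: deab
  Read 'a': push. Stack: deaba
  Read 'a': matches stack top 'a' => pop. Stack: deab
  Read 'e': push. Stack: deabe
  Read 'a': push. Stack: deabea
  Read 'a': matches stack top 'a' => pop. Stack: deabe
  Read 'b': push. Stack: deabeb
Final stack: "deabeb" (length 6)

6


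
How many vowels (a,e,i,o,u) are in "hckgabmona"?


Input: hckgabmona
Checking each character:
  'h' at position 0: consonant
  'c' at position 1: consonant
  'k' at position 2: consonant
  'g' at position 3: consonant
  'a' at position 4: vowel (running total: 1)
  'b' at position 5: consonant
  'm' at position 6: consonant
  'o' at position 7: vowel (running total: 2)
  'n' at position 8: consonant
  'a' at position 9: vowel (running total: 3)
Total vowels: 3

3


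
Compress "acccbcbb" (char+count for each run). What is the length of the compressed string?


Input: acccbcbb
Runs:
  'a' x 1 => "a1"
  'c' x 3 => "c3"
  'b' x 1 => "b1"
  'c' x 1 => "c1"
  'b' x 2 => "b2"
Compressed: "a1c3b1c1b2"
Compressed length: 10

10


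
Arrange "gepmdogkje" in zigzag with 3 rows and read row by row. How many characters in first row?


Zigzag "gepmdogkje" into 3 rows:
Placing characters:
  'g' => row 0
  'e' => row 1
  'p' => row 2
  'm' => row 1
  'd' => row 0
  'o' => row 1
  'g' => row 2
  'k' => row 1
  'j' => row 0
  'e' => row 1
Rows:
  Row 0: "gdj"
  Row 1: "emoke"
  Row 2: "pg"
First row length: 3

3


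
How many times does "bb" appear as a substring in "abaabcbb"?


Searching for "bb" in "abaabcbb"
Scanning each position:
  Position 0: "ab" => no
  Position 1: "ba" => no
  Position 2: "aa" => no
  Position 3: "ab" => no
  Position 4: "bc" => no
  Position 5: "cb" => no
  Position 6: "bb" => MATCH
Total occurrences: 1

1


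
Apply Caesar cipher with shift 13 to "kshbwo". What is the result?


Caesar cipher: shift "kshbwo" by 13
  'k' (pos 10) + 13 = pos 23 = 'x'
  's' (pos 18) + 13 = pos 5 = 'f'
  'h' (pos 7) + 13 = pos 20 = 'u'
  'b' (pos 1) + 13 = pos 14 = 'o'
  'w' (pos 22) + 13 = pos 9 = 'j'
  'o' (pos 14) + 13 = pos 1 = 'b'
Result: xfuojb

xfuojb


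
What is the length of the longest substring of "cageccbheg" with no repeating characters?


Input: "cageccbheg"
Sliding window (track last position of each char):
  Position 0 ('c'): window [0,0] length 1 -- new best
  Position 1 ('a'): window [0,1] length 2 -- new best
  Position 2 ('g'): window [0,2] length 3 -- new best
  Position 3 ('e'): window [0,3] length 4 -- new best
  Position 4 ('c'): repeat (last at 0), move window start to 1
  Position 4 ('c'): window [1,4] length 4
  Position 5 ('c'): repeat (last at 4), move window start to 5
  Position 5 ('c'): window [5,5] length 1
  Position 6 ('b'): window [5,6] length 2
  Position 7 ('h'): window [5,7] length 3
  Position 8 ('e'): window [5,8] length 4
  Position 9 ('g'): window [5,9] length 5 -- new best
Longest substring with no repeats: "cbheg" with length 5

5


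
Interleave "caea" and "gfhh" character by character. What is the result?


Interleaving "caea" and "gfhh":
  Position 0: 'c' from first, 'g' from second => "cg"
  Position 1: 'a' from first, 'f' from second => "af"
  Position 2: 'e' from first, 'h' from second => "eh"
  Position 3: 'a' from first, 'h' from second => "ah"
Result: cgafehah

cgafehah


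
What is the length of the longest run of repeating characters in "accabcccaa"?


Input: "accabcccaa"
Scanning for longest run:
  Position 1 ('c'): new char, reset run to 1
  Position 2 ('c'): continues run of 'c', length=2
  Position 3 ('a'): new char, reset run to 1
  Position 4 ('b'): new char, reset run to 1
  Position 5 ('c'): new char, reset run to 1
  Position 6 ('c'): continues run of 'c', length=2
  Position 7 ('c'): continues run of 'c', length=3
  Position 8 ('a'): new char, reset run to 1
  Position 9 ('a'): continues run of 'a', length=2
Longest run: 'c' with length 3

3


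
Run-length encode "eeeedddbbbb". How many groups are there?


Input: eeeedddbbbb
Scanning for consecutive runs:
  Group 1: 'e' x 4 (positions 0-3)
  Group 2: 'd' x 3 (positions 4-6)
  Group 3: 'b' x 4 (positions 7-10)
Total groups: 3

3


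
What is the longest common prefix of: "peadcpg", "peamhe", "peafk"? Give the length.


Words: peadcpg, peamhe, peafk
  Position 0: all 'p' => match
  Position 1: all 'e' => match
  Position 2: all 'a' => match
  Position 3: ('d', 'm', 'f') => mismatch, stop
LCP = "pea" (length 3)

3


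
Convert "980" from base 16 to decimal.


Input: "980" in base 16
Positional expansion:
  Digit '9' (value 9) x 16^2 = 2304
  Digit '8' (value 8) x 16^1 = 128
  Digit '0' (value 0) x 16^0 = 0
Sum = 2432

2432


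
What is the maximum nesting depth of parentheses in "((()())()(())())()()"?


Input: "((()())()(())())()()"
Tracking depth:
  Position 0 '(': depth becomes 1
  Position 1 '(': depth becomes 2
  Position 2 '(': depth becomes 3
  Position 3 ')': depth becomes 2
  Position 4 '(': depth becomes 3
  Position 5 ')': depth becomes 2
  Position 6 ')': depth becomes 1
  Position 7 '(': depth becomes 2
  Position 8 ')': depth becomes 1
  Position 9 '(': depth becomes 2
  Position 10 '(': depth becomes 3
  Position 11 ')': depth becomes 2
  Position 12 ')': depth becomes 1
  Position 13 '(': depth becomes 2
  Position 14 ')': depth becomes 1
  Position 15 ')': depth becomes 0
  Position 16 '(': depth becomes 1
  Position 17 ')': depth becomes 0
  Position 18 '(': depth becomes 1
  Position 19 ')': depth becomes 0
Maximum depth reached: 3

3


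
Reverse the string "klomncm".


Input: klomncm
Reading characters right to left:
  Position 6: 'm'
  Position 5: 'c'
  Position 4: 'n'
  Position 3: 'm'
  Position 2: 'o'
  Position 1: 'l'
  Position 0: 'k'
Reversed: mcnmolk

mcnmolk


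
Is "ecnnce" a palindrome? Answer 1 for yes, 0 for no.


Input: ecnnce
Reversed: ecnnce
  Compare pos 0 ('e') with pos 5 ('e'): match
  Compare pos 1 ('c') with pos 4 ('c'): match
  Compare pos 2 ('n') with pos 3 ('n'): match
Result: palindrome

1


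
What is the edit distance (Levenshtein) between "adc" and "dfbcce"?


Computing edit distance: "adc" -> "dfbcce"
DP table:
           d    f    b    c    c    e
      0    1    2    3    4    5    6
  a   1    1    2    3    4    5    6
  d   2    1    2    3    4    5    6
  c   3    2    2    3    3    4    5
Edit distance = dp[3][6] = 5

5


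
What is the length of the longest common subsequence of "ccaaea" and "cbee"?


LCS of "ccaaea" and "cbee"
DP table:
           c    b    e    e
      0    0    0    0    0
  c   0    1    1    1    1
  c   0    1    1    1    1
  a   0    1    1    1    1
  a   0    1    1    1    1
  e   0    1    1    2    2
  a   0    1    1    2    2
LCS length = dp[6][4] = 2

2


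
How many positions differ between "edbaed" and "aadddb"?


Comparing "edbaed" and "aadddb" position by position:
  Position 0: 'e' vs 'a' => DIFFER
  Position 1: 'd' vs 'a' => DIFFER
  Position 2: 'b' vs 'd' => DIFFER
  Position 3: 'a' vs 'd' => DIFFER
  Position 4: 'e' vs 'd' => DIFFER
  Position 5: 'd' vs 'b' => DIFFER
Positions that differ: 6

6


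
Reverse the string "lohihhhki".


Input: lohihhhki
Reading characters right to left:
  Position 8: 'i'
  Position 7: 'k'
  Position 6: 'h'
  Position 5: 'h'
  Position 4: 'h'
  Position 3: 'i'
  Position 2: 'h'
  Position 1: 'o'
  Position 0: 'l'
Reversed: ikhhhihol

ikhhhihol


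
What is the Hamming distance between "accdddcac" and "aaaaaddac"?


Comparing "accdddcac" and "aaaaaddac" position by position:
  Position 0: 'a' vs 'a' => same
  Position 1: 'c' vs 'a' => differ
  Position 2: 'c' vs 'a' => differ
  Position 3: 'd' vs 'a' => differ
  Position 4: 'd' vs 'a' => differ
  Position 5: 'd' vs 'd' => same
  Position 6: 'c' vs 'd' => differ
  Position 7: 'a' vs 'a' => same
  Position 8: 'c' vs 'c' => same
Total differences (Hamming distance): 5

5


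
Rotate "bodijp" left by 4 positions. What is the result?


Input: "bodijp", rotate left by 4
First 4 characters: "bodi"
Remaining characters: "jp"
Concatenate remaining + first: "jp" + "bodi" = "jpbodi"

jpbodi


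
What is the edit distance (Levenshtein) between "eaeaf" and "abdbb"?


Computing edit distance: "eaeaf" -> "abdbb"
DP table:
           a    b    d    b    b
      0    1    2    3    4    5
  e   1    1    2    3    4    5
  a   2    1    2    3    4    5
  e   3    2    2    3    4    5
  a   4    3    3    3    4    5
  f   5    4    4    4    4    5
Edit distance = dp[5][5] = 5

5


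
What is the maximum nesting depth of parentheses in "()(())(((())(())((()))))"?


Input: "()(())(((())(())((()))))"
Tracking depth:
  Position 0 '(': depth becomes 1
  Position 1 ')': depth becomes 0
  Position 2 '(': depth becomes 1
  Position 3 '(': depth becomes 2
  Position 4 ')': depth becomes 1
  Position 5 ')': depth becomes 0
  Position 6 '(': depth becomes 1
  Position 7 '(': depth becomes 2
  Position 8 '(': depth becomes 3
  Position 9 '(': depth becomes 4
  Position 10 ')': depth becomes 3
  Position 11 ')': depth becomes 2
  Position 12 '(': depth becomes 3
  Position 13 '(': depth becomes 4
  Position 14 ')': depth becomes 3
  Position 15 ')': depth becomes 2
  Position 16 '(': depth becomes 3
  Position 17 '(': depth becomes 4
  Position 18 '(': depth becomes 5
  Position 19 ')': depth becomes 4
  Position 20 ')': depth becomes 3
  Position 21 ')': depth becomes 2
  Position 22 ')': depth becomes 1
  Position 23 ')': depth becomes 0
Maximum depth reached: 5

5


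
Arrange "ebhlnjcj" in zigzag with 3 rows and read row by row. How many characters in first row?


Zigzag "ebhlnjcj" into 3 rows:
Placing characters:
  'e' => row 0
  'b' => row 1
  'h' => row 2
  'l' => row 1
  'n' => row 0
  'j' => row 1
  'c' => row 2
  'j' => row 1
Rows:
  Row 0: "en"
  Row 1: "bljj"
  Row 2: "hc"
First row length: 2

2


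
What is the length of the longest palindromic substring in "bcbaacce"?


Input: "bcbaacce"
Checking substrings for palindromes:
  [0:3] "bcb" (len 3) => palindrome
  [3:5] "aa" (len 2) => palindrome
  [5:7] "cc" (len 2) => palindrome
Longest palindromic substring: "bcb" with length 3

3


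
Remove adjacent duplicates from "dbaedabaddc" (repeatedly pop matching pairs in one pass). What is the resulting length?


Input: dbaedabaddc
Stack-based adjacent duplicate removal:
  Read 'd': push. Stack: d
  Read 'b': push. Stack: db
  Read 'a': push. Stack: dba
  Read 'e': push. Stack: dbae
  Read 'd': push. Stack: dbaed
  Read 'a': push. Stack: dbaeda
  Read 'b': push. Stack: dbaedab
  Read 'a': push. Stack: dbaedaba
  Read 'd': push. Stack: dbaedabad
  Read 'd': matches stack top 'd' => pop. Stack: dbaedaba
  Read 'c': push. Stack: dbaedabac
Final stack: "dbaedabac" (length 9)

9


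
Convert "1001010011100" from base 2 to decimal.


Input: "1001010011100" in base 2
Positional expansion:
  Digit '1' (value 1) x 2^12 = 4096
  Digit '0' (value 0) x 2^11 = 0
  Digit '0' (value 0) x 2^10 = 0
  Digit '1' (value 1) x 2^9 = 512
  Digit '0' (value 0) x 2^8 = 0
  Digit '1' (value 1) x 2^7 = 128
  Digit '0' (value 0) x 2^6 = 0
  Digit '0' (value 0) x 2^5 = 0
  Digit '1' (value 1) x 2^4 = 16
  Digit '1' (value 1) x 2^3 = 8
  Digit '1' (value 1) x 2^2 = 4
  Digit '0' (value 0) x 2^1 = 0
  Digit '0' (value 0) x 2^0 = 0
Sum = 4764

4764


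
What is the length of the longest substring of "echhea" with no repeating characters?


Input: "echhea"
Sliding window (track last position of each char):
  Position 0 ('e'): window [0,0] length 1 -- new best
  Position 1 ('c'): window [0,1] length 2 -- new best
  Position 2 ('h'): window [0,2] length 3 -- new best
  Position 3 ('h'): repeat (last at 2), move window start to 3
  Position 3 ('h'): window [3,3] length 1
  Position 4 ('e'): window [3,4] length 2
  Position 5 ('a'): window [3,5] length 3
Longest substring with no repeats: "ech" with length 3

3


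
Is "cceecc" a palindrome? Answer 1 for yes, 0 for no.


Input: cceecc
Reversed: cceecc
  Compare pos 0 ('c') with pos 5 ('c'): match
  Compare pos 1 ('c') with pos 4 ('c'): match
  Compare pos 2 ('e') with pos 3 ('e'): match
Result: palindrome

1


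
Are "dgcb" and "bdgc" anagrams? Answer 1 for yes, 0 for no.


Strings: "dgcb", "bdgc"
Sorted first:  bcdg
Sorted second: bcdg
Sorted forms match => anagrams

1


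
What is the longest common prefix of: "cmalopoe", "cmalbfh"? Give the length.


Words: cmalopoe, cmalbfh
  Position 0: all 'c' => match
  Position 1: all 'm' => match
  Position 2: all 'a' => match
  Position 3: all 'l' => match
  Position 4: ('o', 'b') => mismatch, stop
LCP = "cmal" (length 4)

4


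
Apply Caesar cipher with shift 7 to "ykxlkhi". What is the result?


Caesar cipher: shift "ykxlkhi" by 7
  'y' (pos 24) + 7 = pos 5 = 'f'
  'k' (pos 10) + 7 = pos 17 = 'r'
  'x' (pos 23) + 7 = pos 4 = 'e'
  'l' (pos 11) + 7 = pos 18 = 's'
  'k' (pos 10) + 7 = pos 17 = 'r'
  'h' (pos 7) + 7 = pos 14 = 'o'
  'i' (pos 8) + 7 = pos 15 = 'p'
Result: fresrop

fresrop


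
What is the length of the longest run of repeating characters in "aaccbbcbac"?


Input: "aaccbbcbac"
Scanning for longest run:
  Position 1 ('a'): continues run of 'a', length=2
  Position 2 ('c'): new char, reset run to 1
  Position 3 ('c'): continues run of 'c', length=2
  Position 4 ('b'): new char, reset run to 1
  Position 5 ('b'): continues run of 'b', length=2
  Position 6 ('c'): new char, reset run to 1
  Position 7 ('b'): new char, reset run to 1
  Position 8 ('a'): new char, reset run to 1
  Position 9 ('c'): new char, reset run to 1
Longest run: 'a' with length 2

2


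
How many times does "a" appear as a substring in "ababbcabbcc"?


Searching for "a" in "ababbcabbcc"
Scanning each position:
  Position 0: "a" => MATCH
  Position 1: "b" => no
  Position 2: "a" => MATCH
  Position 3: "b" => no
  Position 4: "b" => no
  Position 5: "c" => no
  Position 6: "a" => MATCH
  Position 7: "b" => no
  Position 8: "b" => no
  Position 9: "c" => no
  Position 10: "c" => no
Total occurrences: 3

3


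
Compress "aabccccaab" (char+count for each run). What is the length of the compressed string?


Input: aabccccaab
Runs:
  'a' x 2 => "a2"
  'b' x 1 => "b1"
  'c' x 4 => "c4"
  'a' x 2 => "a2"
  'b' x 1 => "b1"
Compressed: "a2b1c4a2b1"
Compressed length: 10

10


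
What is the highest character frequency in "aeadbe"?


Input: aeadbe
Character counts:
  'a': 2
  'b': 1
  'd': 1
  'e': 2
Maximum frequency: 2

2


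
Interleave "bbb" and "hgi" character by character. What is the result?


Interleaving "bbb" and "hgi":
  Position 0: 'b' from first, 'h' from second => "bh"
  Position 1: 'b' from first, 'g' from second => "bg"
  Position 2: 'b' from first, 'i' from second => "bi"
Result: bhbgbi

bhbgbi


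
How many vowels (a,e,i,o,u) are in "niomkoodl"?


Input: niomkoodl
Checking each character:
  'n' at position 0: consonant
  'i' at position 1: vowel (running total: 1)
  'o' at position 2: vowel (running total: 2)
  'm' at position 3: consonant
  'k' at position 4: consonant
  'o' at position 5: vowel (running total: 3)
  'o' at position 6: vowel (running total: 4)
  'd' at position 7: consonant
  'l' at position 8: consonant
Total vowels: 4

4


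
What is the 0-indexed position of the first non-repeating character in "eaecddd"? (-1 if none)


Input: eaecddd
Character frequencies:
  'a': 1
  'c': 1
  'd': 3
  'e': 2
Scanning left to right for freq == 1:
  Position 0 ('e'): freq=2, skip
  Position 1 ('a'): unique! => answer = 1

1


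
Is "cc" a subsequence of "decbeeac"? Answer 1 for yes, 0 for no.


Check if "cc" is a subsequence of "decbeeac"
Greedy scan:
  Position 0 ('d'): no match needed
  Position 1 ('e'): no match needed
  Position 2 ('c'): matches sub[0] = 'c'
  Position 3 ('b'): no match needed
  Position 4 ('e'): no match needed
  Position 5 ('e'): no match needed
  Position 6 ('a'): no match needed
  Position 7 ('c'): matches sub[1] = 'c'
All 2 characters matched => is a subsequence

1
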